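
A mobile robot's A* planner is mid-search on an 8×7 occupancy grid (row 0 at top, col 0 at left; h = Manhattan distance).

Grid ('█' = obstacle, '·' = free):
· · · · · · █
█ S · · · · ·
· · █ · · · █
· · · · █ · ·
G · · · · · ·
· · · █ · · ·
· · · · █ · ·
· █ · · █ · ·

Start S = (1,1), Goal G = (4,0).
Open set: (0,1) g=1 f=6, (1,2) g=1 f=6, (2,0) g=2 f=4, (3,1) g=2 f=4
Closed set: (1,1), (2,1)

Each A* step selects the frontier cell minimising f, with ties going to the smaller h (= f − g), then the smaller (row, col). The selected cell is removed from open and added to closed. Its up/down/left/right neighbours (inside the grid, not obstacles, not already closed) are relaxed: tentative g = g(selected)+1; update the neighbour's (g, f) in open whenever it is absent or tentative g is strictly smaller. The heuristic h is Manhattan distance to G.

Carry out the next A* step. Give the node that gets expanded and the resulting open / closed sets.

expanded=(2,0); open=[(0,1) g=1 f=6, (1,2) g=1 f=6, (3,0) g=3 f=4, (3,1) g=2 f=4]; closed=[(1,1), (2,0), (2,1)]

step 1: expand (2,0) (f=4, h=2) → closed; open now [(0,1) g=1 f=6, (1,2) g=1 f=6, (3,0) g=3 f=4, (3,1) g=2 f=4]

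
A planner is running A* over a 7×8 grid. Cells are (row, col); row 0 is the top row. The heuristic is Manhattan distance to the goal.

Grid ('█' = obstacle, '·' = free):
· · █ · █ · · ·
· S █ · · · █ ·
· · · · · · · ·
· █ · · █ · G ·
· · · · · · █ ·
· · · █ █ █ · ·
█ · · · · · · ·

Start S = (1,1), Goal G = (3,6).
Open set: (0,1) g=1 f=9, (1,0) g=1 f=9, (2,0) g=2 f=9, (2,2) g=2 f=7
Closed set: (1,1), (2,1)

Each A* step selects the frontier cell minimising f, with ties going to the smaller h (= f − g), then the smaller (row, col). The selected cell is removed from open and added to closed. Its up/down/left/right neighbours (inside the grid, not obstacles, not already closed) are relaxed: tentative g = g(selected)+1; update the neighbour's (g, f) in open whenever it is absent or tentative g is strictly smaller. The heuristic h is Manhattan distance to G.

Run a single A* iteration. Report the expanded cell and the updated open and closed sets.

expanded=(2,2); open=[(0,1) g=1 f=9, (1,0) g=1 f=9, (2,0) g=2 f=9, (2,3) g=3 f=7, (3,2) g=3 f=7]; closed=[(1,1), (2,1), (2,2)]

step 1: expand (2,2) (f=7, h=5) → closed; open now [(0,1) g=1 f=9, (1,0) g=1 f=9, (2,0) g=2 f=9, (2,3) g=3 f=7, (3,2) g=3 f=7]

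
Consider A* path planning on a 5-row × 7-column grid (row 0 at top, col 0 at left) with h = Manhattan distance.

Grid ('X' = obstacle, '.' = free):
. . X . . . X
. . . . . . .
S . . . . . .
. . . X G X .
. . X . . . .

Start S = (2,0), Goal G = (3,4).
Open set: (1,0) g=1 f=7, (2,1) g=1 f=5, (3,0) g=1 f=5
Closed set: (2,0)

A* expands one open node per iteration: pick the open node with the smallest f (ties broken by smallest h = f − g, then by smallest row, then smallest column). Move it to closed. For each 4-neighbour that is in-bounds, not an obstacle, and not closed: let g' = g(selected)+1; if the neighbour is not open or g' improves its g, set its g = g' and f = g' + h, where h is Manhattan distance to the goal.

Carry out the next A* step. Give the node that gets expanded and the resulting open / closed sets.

step 1: expand (2,1) (f=5, h=4) → closed; open now [(1,0) g=1 f=7, (1,1) g=2 f=7, (2,2) g=2 f=5, (3,0) g=1 f=5, (3,1) g=2 f=5]

expanded=(2,1); open=[(1,0) g=1 f=7, (1,1) g=2 f=7, (2,2) g=2 f=5, (3,0) g=1 f=5, (3,1) g=2 f=5]; closed=[(2,0), (2,1)]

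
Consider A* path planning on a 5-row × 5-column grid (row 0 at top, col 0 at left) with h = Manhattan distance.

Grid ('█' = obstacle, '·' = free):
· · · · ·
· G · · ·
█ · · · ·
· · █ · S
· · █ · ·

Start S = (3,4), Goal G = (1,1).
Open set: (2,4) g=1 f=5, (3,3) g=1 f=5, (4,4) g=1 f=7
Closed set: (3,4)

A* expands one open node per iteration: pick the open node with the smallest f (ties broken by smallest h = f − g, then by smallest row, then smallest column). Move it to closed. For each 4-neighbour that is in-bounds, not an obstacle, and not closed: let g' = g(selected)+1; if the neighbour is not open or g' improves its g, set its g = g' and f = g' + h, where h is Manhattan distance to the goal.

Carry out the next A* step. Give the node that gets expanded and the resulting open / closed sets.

expanded=(2,4); open=[(1,4) g=2 f=5, (2,3) g=2 f=5, (3,3) g=1 f=5, (4,4) g=1 f=7]; closed=[(2,4), (3,4)]

step 1: expand (2,4) (f=5, h=4) → closed; open now [(1,4) g=2 f=5, (2,3) g=2 f=5, (3,3) g=1 f=5, (4,4) g=1 f=7]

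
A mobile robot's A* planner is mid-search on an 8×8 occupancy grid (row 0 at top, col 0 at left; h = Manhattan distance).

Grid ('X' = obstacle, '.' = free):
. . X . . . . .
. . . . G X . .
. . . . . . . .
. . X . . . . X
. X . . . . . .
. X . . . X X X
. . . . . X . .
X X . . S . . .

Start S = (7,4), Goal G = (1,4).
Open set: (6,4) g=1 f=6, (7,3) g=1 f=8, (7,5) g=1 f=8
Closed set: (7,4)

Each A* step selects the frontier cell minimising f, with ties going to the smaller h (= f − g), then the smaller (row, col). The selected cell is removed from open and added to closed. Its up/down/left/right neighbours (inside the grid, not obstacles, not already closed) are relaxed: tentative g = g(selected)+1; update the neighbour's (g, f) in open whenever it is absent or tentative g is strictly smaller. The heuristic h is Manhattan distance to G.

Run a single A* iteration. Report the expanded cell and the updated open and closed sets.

expanded=(6,4); open=[(5,4) g=2 f=6, (6,3) g=2 f=8, (7,3) g=1 f=8, (7,5) g=1 f=8]; closed=[(6,4), (7,4)]

step 1: expand (6,4) (f=6, h=5) → closed; open now [(5,4) g=2 f=6, (6,3) g=2 f=8, (7,3) g=1 f=8, (7,5) g=1 f=8]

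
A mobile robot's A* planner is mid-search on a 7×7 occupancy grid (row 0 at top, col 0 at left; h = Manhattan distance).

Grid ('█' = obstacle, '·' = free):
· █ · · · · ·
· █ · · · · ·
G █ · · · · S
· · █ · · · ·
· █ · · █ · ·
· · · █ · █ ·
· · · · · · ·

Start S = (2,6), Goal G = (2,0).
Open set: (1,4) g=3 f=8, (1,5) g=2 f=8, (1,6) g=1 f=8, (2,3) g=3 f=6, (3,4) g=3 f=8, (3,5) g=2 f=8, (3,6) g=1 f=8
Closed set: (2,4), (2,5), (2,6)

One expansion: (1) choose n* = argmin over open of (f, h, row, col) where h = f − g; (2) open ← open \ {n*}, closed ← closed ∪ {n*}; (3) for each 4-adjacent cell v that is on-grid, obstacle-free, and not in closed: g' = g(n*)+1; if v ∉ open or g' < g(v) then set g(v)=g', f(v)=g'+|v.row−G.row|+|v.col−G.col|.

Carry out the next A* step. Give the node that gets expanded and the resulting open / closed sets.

expanded=(2,3); open=[(1,3) g=4 f=8, (1,4) g=3 f=8, (1,5) g=2 f=8, (1,6) g=1 f=8, (2,2) g=4 f=6, (3,3) g=4 f=8, (3,4) g=3 f=8, (3,5) g=2 f=8, (3,6) g=1 f=8]; closed=[(2,3), (2,4), (2,5), (2,6)]

step 1: expand (2,3) (f=6, h=3) → closed; open now [(1,3) g=4 f=8, (1,4) g=3 f=8, (1,5) g=2 f=8, (1,6) g=1 f=8, (2,2) g=4 f=6, (3,3) g=4 f=8, (3,4) g=3 f=8, (3,5) g=2 f=8, (3,6) g=1 f=8]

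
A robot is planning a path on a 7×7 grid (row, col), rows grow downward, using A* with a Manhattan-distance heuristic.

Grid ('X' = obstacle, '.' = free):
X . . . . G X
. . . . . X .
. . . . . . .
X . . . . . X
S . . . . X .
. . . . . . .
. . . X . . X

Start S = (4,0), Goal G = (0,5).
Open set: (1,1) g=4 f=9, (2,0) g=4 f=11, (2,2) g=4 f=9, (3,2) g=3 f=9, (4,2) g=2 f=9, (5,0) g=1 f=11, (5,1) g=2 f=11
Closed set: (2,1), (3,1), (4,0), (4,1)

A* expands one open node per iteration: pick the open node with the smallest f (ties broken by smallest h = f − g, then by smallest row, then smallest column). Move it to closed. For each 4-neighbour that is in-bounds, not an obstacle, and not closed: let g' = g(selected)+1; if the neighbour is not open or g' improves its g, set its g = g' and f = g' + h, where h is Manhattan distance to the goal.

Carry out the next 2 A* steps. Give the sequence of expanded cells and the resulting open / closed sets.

order=[(1,1) → (0,1)]; open=[(0,2) g=6 f=9, (1,0) g=5 f=11, (1,2) g=5 f=9, (2,0) g=4 f=11, (2,2) g=4 f=9, (3,2) g=3 f=9, (4,2) g=2 f=9, (5,0) g=1 f=11, (5,1) g=2 f=11]; closed=[(0,1), (1,1), (2,1), (3,1), (4,0), (4,1)]

step 1: expand (1,1) (f=9, h=5) → closed; open now [(0,1) g=5 f=9, (1,0) g=5 f=11, (1,2) g=5 f=9, (2,0) g=4 f=11, (2,2) g=4 f=9, (3,2) g=3 f=9, (4,2) g=2 f=9, (5,0) g=1 f=11, (5,1) g=2 f=11]
step 2: expand (0,1) (f=9, h=4) → closed; open now [(0,2) g=6 f=9, (1,0) g=5 f=11, (1,2) g=5 f=9, (2,0) g=4 f=11, (2,2) g=4 f=9, (3,2) g=3 f=9, (4,2) g=2 f=9, (5,0) g=1 f=11, (5,1) g=2 f=11]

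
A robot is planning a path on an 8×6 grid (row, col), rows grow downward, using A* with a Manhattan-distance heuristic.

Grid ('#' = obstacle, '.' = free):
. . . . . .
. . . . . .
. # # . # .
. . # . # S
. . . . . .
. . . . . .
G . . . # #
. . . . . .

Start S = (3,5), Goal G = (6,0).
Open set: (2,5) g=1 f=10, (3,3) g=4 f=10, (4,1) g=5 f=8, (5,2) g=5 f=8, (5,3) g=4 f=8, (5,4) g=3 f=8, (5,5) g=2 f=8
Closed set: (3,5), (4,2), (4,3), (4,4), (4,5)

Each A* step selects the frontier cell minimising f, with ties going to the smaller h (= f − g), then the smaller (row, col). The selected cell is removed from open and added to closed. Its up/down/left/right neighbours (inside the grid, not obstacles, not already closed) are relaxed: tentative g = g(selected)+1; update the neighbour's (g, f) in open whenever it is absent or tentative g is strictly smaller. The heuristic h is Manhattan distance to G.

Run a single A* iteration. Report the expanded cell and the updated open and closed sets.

step 1: expand (4,1) (f=8, h=3) → closed; open now [(2,5) g=1 f=10, (3,1) g=6 f=10, (3,3) g=4 f=10, (4,0) g=6 f=8, (5,1) g=6 f=8, (5,2) g=5 f=8, (5,3) g=4 f=8, (5,4) g=3 f=8, (5,5) g=2 f=8]

expanded=(4,1); open=[(2,5) g=1 f=10, (3,1) g=6 f=10, (3,3) g=4 f=10, (4,0) g=6 f=8, (5,1) g=6 f=8, (5,2) g=5 f=8, (5,3) g=4 f=8, (5,4) g=3 f=8, (5,5) g=2 f=8]; closed=[(3,5), (4,1), (4,2), (4,3), (4,4), (4,5)]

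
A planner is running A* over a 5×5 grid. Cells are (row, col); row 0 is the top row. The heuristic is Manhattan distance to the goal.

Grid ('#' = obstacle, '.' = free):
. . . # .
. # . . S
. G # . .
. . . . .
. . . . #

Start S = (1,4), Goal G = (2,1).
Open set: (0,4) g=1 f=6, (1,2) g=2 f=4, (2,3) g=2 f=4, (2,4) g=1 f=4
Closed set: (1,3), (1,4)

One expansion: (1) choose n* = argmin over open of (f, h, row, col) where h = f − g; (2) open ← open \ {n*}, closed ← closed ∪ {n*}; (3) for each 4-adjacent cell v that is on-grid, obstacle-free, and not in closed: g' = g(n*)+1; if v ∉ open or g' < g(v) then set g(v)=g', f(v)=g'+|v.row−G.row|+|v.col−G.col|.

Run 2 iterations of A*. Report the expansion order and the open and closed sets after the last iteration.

order=[(1,2) → (2,3)]; open=[(0,2) g=3 f=6, (0,4) g=1 f=6, (2,4) g=1 f=4, (3,3) g=3 f=6]; closed=[(1,2), (1,3), (1,4), (2,3)]

step 1: expand (1,2) (f=4, h=2) → closed; open now [(0,2) g=3 f=6, (0,4) g=1 f=6, (2,3) g=2 f=4, (2,4) g=1 f=4]
step 2: expand (2,3) (f=4, h=2) → closed; open now [(0,2) g=3 f=6, (0,4) g=1 f=6, (2,4) g=1 f=4, (3,3) g=3 f=6]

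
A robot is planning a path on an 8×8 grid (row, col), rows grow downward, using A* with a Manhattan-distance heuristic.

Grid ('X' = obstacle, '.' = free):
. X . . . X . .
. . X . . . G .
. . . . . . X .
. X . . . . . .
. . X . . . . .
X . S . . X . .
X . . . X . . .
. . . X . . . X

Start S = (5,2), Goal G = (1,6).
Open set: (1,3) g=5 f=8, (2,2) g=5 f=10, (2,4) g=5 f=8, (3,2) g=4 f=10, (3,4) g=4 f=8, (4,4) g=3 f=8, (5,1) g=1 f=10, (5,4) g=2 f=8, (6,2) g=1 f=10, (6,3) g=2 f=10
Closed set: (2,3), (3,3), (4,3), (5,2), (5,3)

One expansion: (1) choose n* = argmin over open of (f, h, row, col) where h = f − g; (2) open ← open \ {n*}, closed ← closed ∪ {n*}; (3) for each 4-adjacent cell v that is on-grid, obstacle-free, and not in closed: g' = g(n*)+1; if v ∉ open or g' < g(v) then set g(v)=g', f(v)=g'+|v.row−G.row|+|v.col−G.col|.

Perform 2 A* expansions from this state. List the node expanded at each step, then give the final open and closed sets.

step 1: expand (1,3) (f=8, h=3) → closed; open now [(0,3) g=6 f=10, (1,4) g=6 f=8, (2,2) g=5 f=10, (2,4) g=5 f=8, (3,2) g=4 f=10, (3,4) g=4 f=8, (4,4) g=3 f=8, (5,1) g=1 f=10, (5,4) g=2 f=8, (6,2) g=1 f=10, (6,3) g=2 f=10]
step 2: expand (1,4) (f=8, h=2) → closed; open now [(0,3) g=6 f=10, (0,4) g=7 f=10, (1,5) g=7 f=8, (2,2) g=5 f=10, (2,4) g=5 f=8, (3,2) g=4 f=10, (3,4) g=4 f=8, (4,4) g=3 f=8, (5,1) g=1 f=10, (5,4) g=2 f=8, (6,2) g=1 f=10, (6,3) g=2 f=10]

order=[(1,3) → (1,4)]; open=[(0,3) g=6 f=10, (0,4) g=7 f=10, (1,5) g=7 f=8, (2,2) g=5 f=10, (2,4) g=5 f=8, (3,2) g=4 f=10, (3,4) g=4 f=8, (4,4) g=3 f=8, (5,1) g=1 f=10, (5,4) g=2 f=8, (6,2) g=1 f=10, (6,3) g=2 f=10]; closed=[(1,3), (1,4), (2,3), (3,3), (4,3), (5,2), (5,3)]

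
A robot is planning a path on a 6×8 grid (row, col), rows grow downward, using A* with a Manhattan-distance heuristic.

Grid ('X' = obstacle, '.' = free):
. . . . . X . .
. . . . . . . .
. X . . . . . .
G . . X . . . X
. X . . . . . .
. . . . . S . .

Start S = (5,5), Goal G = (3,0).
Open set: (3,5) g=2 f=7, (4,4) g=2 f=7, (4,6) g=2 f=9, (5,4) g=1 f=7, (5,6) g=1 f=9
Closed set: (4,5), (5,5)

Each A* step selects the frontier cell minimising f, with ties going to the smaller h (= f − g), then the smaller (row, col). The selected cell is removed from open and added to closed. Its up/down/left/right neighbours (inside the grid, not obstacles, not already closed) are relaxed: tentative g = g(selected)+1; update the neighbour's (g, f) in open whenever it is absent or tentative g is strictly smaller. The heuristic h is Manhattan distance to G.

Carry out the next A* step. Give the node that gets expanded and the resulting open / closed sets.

step 1: expand (3,5) (f=7, h=5) → closed; open now [(2,5) g=3 f=9, (3,4) g=3 f=7, (3,6) g=3 f=9, (4,4) g=2 f=7, (4,6) g=2 f=9, (5,4) g=1 f=7, (5,6) g=1 f=9]

expanded=(3,5); open=[(2,5) g=3 f=9, (3,4) g=3 f=7, (3,6) g=3 f=9, (4,4) g=2 f=7, (4,6) g=2 f=9, (5,4) g=1 f=7, (5,6) g=1 f=9]; closed=[(3,5), (4,5), (5,5)]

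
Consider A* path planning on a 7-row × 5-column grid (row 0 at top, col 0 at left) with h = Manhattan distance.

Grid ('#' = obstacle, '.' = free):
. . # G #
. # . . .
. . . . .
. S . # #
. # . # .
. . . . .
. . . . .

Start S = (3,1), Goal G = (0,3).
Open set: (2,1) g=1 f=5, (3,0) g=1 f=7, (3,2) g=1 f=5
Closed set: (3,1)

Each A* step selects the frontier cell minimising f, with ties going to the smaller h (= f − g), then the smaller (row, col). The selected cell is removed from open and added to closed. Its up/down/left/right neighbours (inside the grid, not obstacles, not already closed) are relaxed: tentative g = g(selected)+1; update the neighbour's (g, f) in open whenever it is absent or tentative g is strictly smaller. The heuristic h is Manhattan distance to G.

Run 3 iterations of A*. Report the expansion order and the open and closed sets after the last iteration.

step 1: expand (2,1) (f=5, h=4) → closed; open now [(2,0) g=2 f=7, (2,2) g=2 f=5, (3,0) g=1 f=7, (3,2) g=1 f=5]
step 2: expand (2,2) (f=5, h=3) → closed; open now [(1,2) g=3 f=5, (2,0) g=2 f=7, (2,3) g=3 f=5, (3,0) g=1 f=7, (3,2) g=1 f=5]
step 3: expand (1,2) (f=5, h=2) → closed; open now [(1,3) g=4 f=5, (2,0) g=2 f=7, (2,3) g=3 f=5, (3,0) g=1 f=7, (3,2) g=1 f=5]

order=[(2,1) → (2,2) → (1,2)]; open=[(1,3) g=4 f=5, (2,0) g=2 f=7, (2,3) g=3 f=5, (3,0) g=1 f=7, (3,2) g=1 f=5]; closed=[(1,2), (2,1), (2,2), (3,1)]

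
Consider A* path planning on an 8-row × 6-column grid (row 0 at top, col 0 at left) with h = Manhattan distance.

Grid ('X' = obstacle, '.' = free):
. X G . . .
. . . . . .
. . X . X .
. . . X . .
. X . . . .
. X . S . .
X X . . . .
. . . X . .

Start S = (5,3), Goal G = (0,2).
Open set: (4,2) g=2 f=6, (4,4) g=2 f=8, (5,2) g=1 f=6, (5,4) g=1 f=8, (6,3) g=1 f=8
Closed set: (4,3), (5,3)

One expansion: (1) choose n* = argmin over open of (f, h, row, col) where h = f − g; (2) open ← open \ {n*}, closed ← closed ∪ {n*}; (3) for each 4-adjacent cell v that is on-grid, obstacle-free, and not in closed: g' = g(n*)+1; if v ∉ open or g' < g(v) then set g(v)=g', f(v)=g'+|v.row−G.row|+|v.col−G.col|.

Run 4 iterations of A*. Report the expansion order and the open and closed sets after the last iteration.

order=[(4,2) → (3,2) → (5,2) → (3,1)]; open=[(2,1) g=5 f=8, (3,0) g=5 f=10, (4,4) g=2 f=8, (5,4) g=1 f=8, (6,2) g=2 f=8, (6,3) g=1 f=8]; closed=[(3,1), (3,2), (4,2), (4,3), (5,2), (5,3)]

step 1: expand (4,2) (f=6, h=4) → closed; open now [(3,2) g=3 f=6, (4,4) g=2 f=8, (5,2) g=1 f=6, (5,4) g=1 f=8, (6,3) g=1 f=8]
step 2: expand (3,2) (f=6, h=3) → closed; open now [(3,1) g=4 f=8, (4,4) g=2 f=8, (5,2) g=1 f=6, (5,4) g=1 f=8, (6,3) g=1 f=8]
step 3: expand (5,2) (f=6, h=5) → closed; open now [(3,1) g=4 f=8, (4,4) g=2 f=8, (5,4) g=1 f=8, (6,2) g=2 f=8, (6,3) g=1 f=8]
step 4: expand (3,1) (f=8, h=4) → closed; open now [(2,1) g=5 f=8, (3,0) g=5 f=10, (4,4) g=2 f=8, (5,4) g=1 f=8, (6,2) g=2 f=8, (6,3) g=1 f=8]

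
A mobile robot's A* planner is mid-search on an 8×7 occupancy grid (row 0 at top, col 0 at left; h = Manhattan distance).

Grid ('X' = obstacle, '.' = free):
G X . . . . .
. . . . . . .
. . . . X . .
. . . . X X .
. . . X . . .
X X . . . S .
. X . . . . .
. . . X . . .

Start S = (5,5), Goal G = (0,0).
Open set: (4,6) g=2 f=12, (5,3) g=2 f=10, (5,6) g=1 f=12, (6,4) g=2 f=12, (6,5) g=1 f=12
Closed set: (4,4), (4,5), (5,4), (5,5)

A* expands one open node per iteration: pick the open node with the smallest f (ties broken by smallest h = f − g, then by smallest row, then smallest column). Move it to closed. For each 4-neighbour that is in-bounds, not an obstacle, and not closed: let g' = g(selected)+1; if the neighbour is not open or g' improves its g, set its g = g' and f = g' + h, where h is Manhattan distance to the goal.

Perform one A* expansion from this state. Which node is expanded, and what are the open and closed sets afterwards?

step 1: expand (5,3) (f=10, h=8) → closed; open now [(4,6) g=2 f=12, (5,2) g=3 f=10, (5,6) g=1 f=12, (6,3) g=3 f=12, (6,4) g=2 f=12, (6,5) g=1 f=12]

expanded=(5,3); open=[(4,6) g=2 f=12, (5,2) g=3 f=10, (5,6) g=1 f=12, (6,3) g=3 f=12, (6,4) g=2 f=12, (6,5) g=1 f=12]; closed=[(4,4), (4,5), (5,3), (5,4), (5,5)]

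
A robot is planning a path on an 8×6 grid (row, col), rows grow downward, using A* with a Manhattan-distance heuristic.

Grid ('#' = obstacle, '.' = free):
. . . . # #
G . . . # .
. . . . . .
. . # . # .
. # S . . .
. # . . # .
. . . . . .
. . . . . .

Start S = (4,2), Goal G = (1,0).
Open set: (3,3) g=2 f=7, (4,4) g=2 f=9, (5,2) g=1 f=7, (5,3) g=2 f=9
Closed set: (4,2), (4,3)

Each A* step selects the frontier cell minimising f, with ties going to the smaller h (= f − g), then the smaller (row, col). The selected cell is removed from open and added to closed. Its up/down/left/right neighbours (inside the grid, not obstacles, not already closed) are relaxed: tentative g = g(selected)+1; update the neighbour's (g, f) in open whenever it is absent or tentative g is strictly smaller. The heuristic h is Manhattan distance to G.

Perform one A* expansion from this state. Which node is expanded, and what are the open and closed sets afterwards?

step 1: expand (3,3) (f=7, h=5) → closed; open now [(2,3) g=3 f=7, (4,4) g=2 f=9, (5,2) g=1 f=7, (5,3) g=2 f=9]

expanded=(3,3); open=[(2,3) g=3 f=7, (4,4) g=2 f=9, (5,2) g=1 f=7, (5,3) g=2 f=9]; closed=[(3,3), (4,2), (4,3)]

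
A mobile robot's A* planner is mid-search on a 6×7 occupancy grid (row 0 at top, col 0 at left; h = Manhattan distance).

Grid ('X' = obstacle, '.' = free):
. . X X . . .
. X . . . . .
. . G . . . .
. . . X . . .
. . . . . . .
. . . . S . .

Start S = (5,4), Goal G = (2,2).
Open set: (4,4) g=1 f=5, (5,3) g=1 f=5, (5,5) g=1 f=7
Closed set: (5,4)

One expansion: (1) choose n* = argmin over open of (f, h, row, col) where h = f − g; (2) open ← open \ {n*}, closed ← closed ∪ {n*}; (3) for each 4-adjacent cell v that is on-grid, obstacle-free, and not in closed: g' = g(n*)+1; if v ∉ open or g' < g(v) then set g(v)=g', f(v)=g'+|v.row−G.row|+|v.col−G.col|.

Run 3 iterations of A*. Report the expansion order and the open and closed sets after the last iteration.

order=[(4,4) → (3,4) → (2,4)]; open=[(1,4) g=4 f=7, (2,3) g=4 f=5, (2,5) g=4 f=7, (3,5) g=3 f=7, (4,3) g=2 f=5, (4,5) g=2 f=7, (5,3) g=1 f=5, (5,5) g=1 f=7]; closed=[(2,4), (3,4), (4,4), (5,4)]

step 1: expand (4,4) (f=5, h=4) → closed; open now [(3,4) g=2 f=5, (4,3) g=2 f=5, (4,5) g=2 f=7, (5,3) g=1 f=5, (5,5) g=1 f=7]
step 2: expand (3,4) (f=5, h=3) → closed; open now [(2,4) g=3 f=5, (3,5) g=3 f=7, (4,3) g=2 f=5, (4,5) g=2 f=7, (5,3) g=1 f=5, (5,5) g=1 f=7]
step 3: expand (2,4) (f=5, h=2) → closed; open now [(1,4) g=4 f=7, (2,3) g=4 f=5, (2,5) g=4 f=7, (3,5) g=3 f=7, (4,3) g=2 f=5, (4,5) g=2 f=7, (5,3) g=1 f=5, (5,5) g=1 f=7]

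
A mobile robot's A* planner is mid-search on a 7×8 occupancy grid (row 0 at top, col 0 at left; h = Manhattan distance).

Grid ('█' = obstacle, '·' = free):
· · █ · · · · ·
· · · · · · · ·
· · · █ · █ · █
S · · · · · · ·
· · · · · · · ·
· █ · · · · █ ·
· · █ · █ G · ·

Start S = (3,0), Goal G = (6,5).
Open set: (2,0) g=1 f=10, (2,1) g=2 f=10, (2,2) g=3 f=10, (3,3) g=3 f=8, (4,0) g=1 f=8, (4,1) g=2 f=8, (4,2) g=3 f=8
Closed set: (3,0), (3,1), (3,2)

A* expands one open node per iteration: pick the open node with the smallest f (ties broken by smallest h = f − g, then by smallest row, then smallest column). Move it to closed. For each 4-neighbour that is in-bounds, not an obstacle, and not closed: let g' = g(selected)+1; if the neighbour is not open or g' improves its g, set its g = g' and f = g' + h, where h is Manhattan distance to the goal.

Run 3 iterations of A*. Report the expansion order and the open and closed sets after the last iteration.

step 1: expand (3,3) (f=8, h=5) → closed; open now [(2,0) g=1 f=10, (2,1) g=2 f=10, (2,2) g=3 f=10, (3,4) g=4 f=8, (4,0) g=1 f=8, (4,1) g=2 f=8, (4,2) g=3 f=8, (4,3) g=4 f=8]
step 2: expand (3,4) (f=8, h=4) → closed; open now [(2,0) g=1 f=10, (2,1) g=2 f=10, (2,2) g=3 f=10, (2,4) g=5 f=10, (3,5) g=5 f=8, (4,0) g=1 f=8, (4,1) g=2 f=8, (4,2) g=3 f=8, (4,3) g=4 f=8, (4,4) g=5 f=8]
step 3: expand (3,5) (f=8, h=3) → closed; open now [(2,0) g=1 f=10, (2,1) g=2 f=10, (2,2) g=3 f=10, (2,4) g=5 f=10, (3,6) g=6 f=10, (4,0) g=1 f=8, (4,1) g=2 f=8, (4,2) g=3 f=8, (4,3) g=4 f=8, (4,4) g=5 f=8, (4,5) g=6 f=8]

order=[(3,3) → (3,4) → (3,5)]; open=[(2,0) g=1 f=10, (2,1) g=2 f=10, (2,2) g=3 f=10, (2,4) g=5 f=10, (3,6) g=6 f=10, (4,0) g=1 f=8, (4,1) g=2 f=8, (4,2) g=3 f=8, (4,3) g=4 f=8, (4,4) g=5 f=8, (4,5) g=6 f=8]; closed=[(3,0), (3,1), (3,2), (3,3), (3,4), (3,5)]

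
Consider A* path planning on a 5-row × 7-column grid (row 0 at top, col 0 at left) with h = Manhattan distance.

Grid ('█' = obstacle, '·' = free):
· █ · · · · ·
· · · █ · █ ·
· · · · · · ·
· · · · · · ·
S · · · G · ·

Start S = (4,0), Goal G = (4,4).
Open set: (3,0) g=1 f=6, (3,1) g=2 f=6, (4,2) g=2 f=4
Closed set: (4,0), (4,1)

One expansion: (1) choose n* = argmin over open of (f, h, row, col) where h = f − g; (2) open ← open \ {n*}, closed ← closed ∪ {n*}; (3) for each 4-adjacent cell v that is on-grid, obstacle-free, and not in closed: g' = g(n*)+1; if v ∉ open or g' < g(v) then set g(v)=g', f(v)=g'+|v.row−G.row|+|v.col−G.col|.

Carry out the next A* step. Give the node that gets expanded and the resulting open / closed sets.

expanded=(4,2); open=[(3,0) g=1 f=6, (3,1) g=2 f=6, (3,2) g=3 f=6, (4,3) g=3 f=4]; closed=[(4,0), (4,1), (4,2)]

step 1: expand (4,2) (f=4, h=2) → closed; open now [(3,0) g=1 f=6, (3,1) g=2 f=6, (3,2) g=3 f=6, (4,3) g=3 f=4]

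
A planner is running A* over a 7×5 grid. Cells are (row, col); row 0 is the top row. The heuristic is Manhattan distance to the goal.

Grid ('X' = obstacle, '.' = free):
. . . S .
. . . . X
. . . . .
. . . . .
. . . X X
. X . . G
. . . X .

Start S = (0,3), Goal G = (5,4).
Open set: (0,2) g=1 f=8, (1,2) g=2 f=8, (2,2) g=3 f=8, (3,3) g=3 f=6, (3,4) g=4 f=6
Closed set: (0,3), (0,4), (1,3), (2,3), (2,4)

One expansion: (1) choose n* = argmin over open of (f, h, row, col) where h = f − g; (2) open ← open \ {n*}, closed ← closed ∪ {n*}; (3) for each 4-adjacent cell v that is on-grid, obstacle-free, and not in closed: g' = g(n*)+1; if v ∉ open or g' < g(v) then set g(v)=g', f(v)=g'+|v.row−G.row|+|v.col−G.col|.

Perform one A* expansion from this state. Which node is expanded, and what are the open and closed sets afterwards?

step 1: expand (3,4) (f=6, h=2) → closed; open now [(0,2) g=1 f=8, (1,2) g=2 f=8, (2,2) g=3 f=8, (3,3) g=3 f=6]

expanded=(3,4); open=[(0,2) g=1 f=8, (1,2) g=2 f=8, (2,2) g=3 f=8, (3,3) g=3 f=6]; closed=[(0,3), (0,4), (1,3), (2,3), (2,4), (3,4)]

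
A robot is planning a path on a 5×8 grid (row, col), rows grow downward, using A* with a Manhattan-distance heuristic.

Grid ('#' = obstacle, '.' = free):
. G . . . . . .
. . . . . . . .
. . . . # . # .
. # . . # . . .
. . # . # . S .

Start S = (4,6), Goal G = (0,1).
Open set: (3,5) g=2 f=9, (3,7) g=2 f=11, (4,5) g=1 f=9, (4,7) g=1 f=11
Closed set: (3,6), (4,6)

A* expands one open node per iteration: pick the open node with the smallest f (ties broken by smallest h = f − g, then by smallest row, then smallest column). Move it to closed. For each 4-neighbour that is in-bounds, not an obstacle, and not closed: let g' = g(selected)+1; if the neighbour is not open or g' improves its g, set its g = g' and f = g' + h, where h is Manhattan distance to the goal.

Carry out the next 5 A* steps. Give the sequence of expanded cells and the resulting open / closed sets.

step 1: expand (3,5) (f=9, h=7) → closed; open now [(2,5) g=3 f=9, (3,7) g=2 f=11, (4,5) g=1 f=9, (4,7) g=1 f=11]
step 2: expand (2,5) (f=9, h=6) → closed; open now [(1,5) g=4 f=9, (3,7) g=2 f=11, (4,5) g=1 f=9, (4,7) g=1 f=11]
step 3: expand (1,5) (f=9, h=5) → closed; open now [(0,5) g=5 f=9, (1,4) g=5 f=9, (1,6) g=5 f=11, (3,7) g=2 f=11, (4,5) g=1 f=9, (4,7) g=1 f=11]
step 4: expand (0,5) (f=9, h=4) → closed; open now [(0,4) g=6 f=9, (0,6) g=6 f=11, (1,4) g=5 f=9, (1,6) g=5 f=11, (3,7) g=2 f=11, (4,5) g=1 f=9, (4,7) g=1 f=11]
step 5: expand (0,4) (f=9, h=3) → closed; open now [(0,3) g=7 f=9, (0,6) g=6 f=11, (1,4) g=5 f=9, (1,6) g=5 f=11, (3,7) g=2 f=11, (4,5) g=1 f=9, (4,7) g=1 f=11]

order=[(3,5) → (2,5) → (1,5) → (0,5) → (0,4)]; open=[(0,3) g=7 f=9, (0,6) g=6 f=11, (1,4) g=5 f=9, (1,6) g=5 f=11, (3,7) g=2 f=11, (4,5) g=1 f=9, (4,7) g=1 f=11]; closed=[(0,4), (0,5), (1,5), (2,5), (3,5), (3,6), (4,6)]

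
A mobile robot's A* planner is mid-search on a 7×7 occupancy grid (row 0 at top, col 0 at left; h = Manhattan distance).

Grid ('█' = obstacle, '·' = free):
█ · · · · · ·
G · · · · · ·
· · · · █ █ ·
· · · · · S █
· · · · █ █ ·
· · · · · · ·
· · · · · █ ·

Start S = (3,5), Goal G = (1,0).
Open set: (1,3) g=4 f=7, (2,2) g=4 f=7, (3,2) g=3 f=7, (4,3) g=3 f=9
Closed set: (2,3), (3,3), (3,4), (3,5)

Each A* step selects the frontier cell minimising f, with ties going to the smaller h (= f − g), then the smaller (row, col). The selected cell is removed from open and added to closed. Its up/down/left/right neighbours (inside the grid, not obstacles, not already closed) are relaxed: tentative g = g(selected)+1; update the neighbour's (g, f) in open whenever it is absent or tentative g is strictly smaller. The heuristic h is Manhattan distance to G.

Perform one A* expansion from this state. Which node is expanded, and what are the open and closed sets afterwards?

expanded=(1,3); open=[(0,3) g=5 f=9, (1,2) g=5 f=7, (1,4) g=5 f=9, (2,2) g=4 f=7, (3,2) g=3 f=7, (4,3) g=3 f=9]; closed=[(1,3), (2,3), (3,3), (3,4), (3,5)]

step 1: expand (1,3) (f=7, h=3) → closed; open now [(0,3) g=5 f=9, (1,2) g=5 f=7, (1,4) g=5 f=9, (2,2) g=4 f=7, (3,2) g=3 f=7, (4,3) g=3 f=9]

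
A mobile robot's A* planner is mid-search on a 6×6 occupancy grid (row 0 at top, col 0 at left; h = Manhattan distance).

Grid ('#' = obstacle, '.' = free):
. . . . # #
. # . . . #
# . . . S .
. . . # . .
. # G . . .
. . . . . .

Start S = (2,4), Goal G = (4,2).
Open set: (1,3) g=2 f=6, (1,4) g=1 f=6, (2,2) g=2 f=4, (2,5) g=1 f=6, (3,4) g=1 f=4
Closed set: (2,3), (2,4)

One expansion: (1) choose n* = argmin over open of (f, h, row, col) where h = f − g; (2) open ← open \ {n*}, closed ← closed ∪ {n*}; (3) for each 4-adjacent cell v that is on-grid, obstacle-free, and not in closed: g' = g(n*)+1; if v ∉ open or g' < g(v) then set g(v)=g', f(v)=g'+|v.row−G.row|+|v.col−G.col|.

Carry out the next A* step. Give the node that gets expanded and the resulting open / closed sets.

step 1: expand (2,2) (f=4, h=2) → closed; open now [(1,2) g=3 f=6, (1,3) g=2 f=6, (1,4) g=1 f=6, (2,1) g=3 f=6, (2,5) g=1 f=6, (3,2) g=3 f=4, (3,4) g=1 f=4]

expanded=(2,2); open=[(1,2) g=3 f=6, (1,3) g=2 f=6, (1,4) g=1 f=6, (2,1) g=3 f=6, (2,5) g=1 f=6, (3,2) g=3 f=4, (3,4) g=1 f=4]; closed=[(2,2), (2,3), (2,4)]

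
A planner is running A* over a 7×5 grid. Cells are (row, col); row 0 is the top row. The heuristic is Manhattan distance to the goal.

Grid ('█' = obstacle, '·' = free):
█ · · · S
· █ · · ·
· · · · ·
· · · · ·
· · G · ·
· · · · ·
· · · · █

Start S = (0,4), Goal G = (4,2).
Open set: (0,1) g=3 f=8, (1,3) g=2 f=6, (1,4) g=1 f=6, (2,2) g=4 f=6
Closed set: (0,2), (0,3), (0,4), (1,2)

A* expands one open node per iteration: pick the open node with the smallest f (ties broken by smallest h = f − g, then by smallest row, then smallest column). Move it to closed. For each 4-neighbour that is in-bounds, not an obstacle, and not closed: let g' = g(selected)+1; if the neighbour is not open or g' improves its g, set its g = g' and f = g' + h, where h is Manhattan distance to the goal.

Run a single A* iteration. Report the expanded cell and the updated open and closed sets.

expanded=(2,2); open=[(0,1) g=3 f=8, (1,3) g=2 f=6, (1,4) g=1 f=6, (2,1) g=5 f=8, (2,3) g=5 f=8, (3,2) g=5 f=6]; closed=[(0,2), (0,3), (0,4), (1,2), (2,2)]

step 1: expand (2,2) (f=6, h=2) → closed; open now [(0,1) g=3 f=8, (1,3) g=2 f=6, (1,4) g=1 f=6, (2,1) g=5 f=8, (2,3) g=5 f=8, (3,2) g=5 f=6]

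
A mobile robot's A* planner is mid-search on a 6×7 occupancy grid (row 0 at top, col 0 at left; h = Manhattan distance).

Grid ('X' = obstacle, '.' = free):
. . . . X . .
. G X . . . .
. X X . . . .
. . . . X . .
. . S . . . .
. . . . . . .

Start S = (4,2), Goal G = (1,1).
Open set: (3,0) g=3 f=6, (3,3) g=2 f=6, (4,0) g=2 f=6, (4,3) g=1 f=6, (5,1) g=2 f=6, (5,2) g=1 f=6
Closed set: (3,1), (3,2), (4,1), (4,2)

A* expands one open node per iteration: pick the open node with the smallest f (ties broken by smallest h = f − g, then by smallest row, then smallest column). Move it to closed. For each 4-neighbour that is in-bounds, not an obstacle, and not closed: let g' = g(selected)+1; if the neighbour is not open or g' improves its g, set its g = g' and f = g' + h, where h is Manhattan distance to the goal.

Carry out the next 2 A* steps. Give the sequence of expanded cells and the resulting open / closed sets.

order=[(3,0) → (2,0)]; open=[(1,0) g=5 f=6, (3,3) g=2 f=6, (4,0) g=2 f=6, (4,3) g=1 f=6, (5,1) g=2 f=6, (5,2) g=1 f=6]; closed=[(2,0), (3,0), (3,1), (3,2), (4,1), (4,2)]

step 1: expand (3,0) (f=6, h=3) → closed; open now [(2,0) g=4 f=6, (3,3) g=2 f=6, (4,0) g=2 f=6, (4,3) g=1 f=6, (5,1) g=2 f=6, (5,2) g=1 f=6]
step 2: expand (2,0) (f=6, h=2) → closed; open now [(1,0) g=5 f=6, (3,3) g=2 f=6, (4,0) g=2 f=6, (4,3) g=1 f=6, (5,1) g=2 f=6, (5,2) g=1 f=6]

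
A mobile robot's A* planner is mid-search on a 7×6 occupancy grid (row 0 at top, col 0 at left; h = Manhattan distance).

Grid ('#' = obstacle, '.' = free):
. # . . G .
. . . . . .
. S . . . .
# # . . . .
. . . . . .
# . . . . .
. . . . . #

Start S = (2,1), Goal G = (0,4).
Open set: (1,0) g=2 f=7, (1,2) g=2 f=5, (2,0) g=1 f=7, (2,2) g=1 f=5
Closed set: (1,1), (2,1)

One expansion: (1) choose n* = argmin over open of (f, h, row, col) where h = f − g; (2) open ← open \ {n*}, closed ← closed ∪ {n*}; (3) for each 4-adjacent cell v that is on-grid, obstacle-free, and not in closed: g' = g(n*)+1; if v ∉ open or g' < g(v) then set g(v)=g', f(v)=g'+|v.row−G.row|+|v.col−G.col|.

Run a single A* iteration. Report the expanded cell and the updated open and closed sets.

expanded=(1,2); open=[(0,2) g=3 f=5, (1,0) g=2 f=7, (1,3) g=3 f=5, (2,0) g=1 f=7, (2,2) g=1 f=5]; closed=[(1,1), (1,2), (2,1)]

step 1: expand (1,2) (f=5, h=3) → closed; open now [(0,2) g=3 f=5, (1,0) g=2 f=7, (1,3) g=3 f=5, (2,0) g=1 f=7, (2,2) g=1 f=5]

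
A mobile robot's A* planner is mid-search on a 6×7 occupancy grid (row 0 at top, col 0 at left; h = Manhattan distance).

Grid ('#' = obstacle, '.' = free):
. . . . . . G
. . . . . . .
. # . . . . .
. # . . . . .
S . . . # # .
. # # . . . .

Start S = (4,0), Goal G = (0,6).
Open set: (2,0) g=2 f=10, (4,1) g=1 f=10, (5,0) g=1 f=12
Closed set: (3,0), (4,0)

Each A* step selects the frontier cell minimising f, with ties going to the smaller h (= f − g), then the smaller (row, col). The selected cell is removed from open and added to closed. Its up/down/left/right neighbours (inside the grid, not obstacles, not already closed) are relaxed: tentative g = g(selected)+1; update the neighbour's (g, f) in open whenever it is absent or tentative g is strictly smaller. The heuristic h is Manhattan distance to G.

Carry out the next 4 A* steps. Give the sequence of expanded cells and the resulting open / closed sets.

step 1: expand (2,0) (f=10, h=8) → closed; open now [(1,0) g=3 f=10, (4,1) g=1 f=10, (5,0) g=1 f=12]
step 2: expand (1,0) (f=10, h=7) → closed; open now [(0,0) g=4 f=10, (1,1) g=4 f=10, (4,1) g=1 f=10, (5,0) g=1 f=12]
step 3: expand (0,0) (f=10, h=6) → closed; open now [(0,1) g=5 f=10, (1,1) g=4 f=10, (4,1) g=1 f=10, (5,0) g=1 f=12]
step 4: expand (0,1) (f=10, h=5) → closed; open now [(0,2) g=6 f=10, (1,1) g=4 f=10, (4,1) g=1 f=10, (5,0) g=1 f=12]

order=[(2,0) → (1,0) → (0,0) → (0,1)]; open=[(0,2) g=6 f=10, (1,1) g=4 f=10, (4,1) g=1 f=10, (5,0) g=1 f=12]; closed=[(0,0), (0,1), (1,0), (2,0), (3,0), (4,0)]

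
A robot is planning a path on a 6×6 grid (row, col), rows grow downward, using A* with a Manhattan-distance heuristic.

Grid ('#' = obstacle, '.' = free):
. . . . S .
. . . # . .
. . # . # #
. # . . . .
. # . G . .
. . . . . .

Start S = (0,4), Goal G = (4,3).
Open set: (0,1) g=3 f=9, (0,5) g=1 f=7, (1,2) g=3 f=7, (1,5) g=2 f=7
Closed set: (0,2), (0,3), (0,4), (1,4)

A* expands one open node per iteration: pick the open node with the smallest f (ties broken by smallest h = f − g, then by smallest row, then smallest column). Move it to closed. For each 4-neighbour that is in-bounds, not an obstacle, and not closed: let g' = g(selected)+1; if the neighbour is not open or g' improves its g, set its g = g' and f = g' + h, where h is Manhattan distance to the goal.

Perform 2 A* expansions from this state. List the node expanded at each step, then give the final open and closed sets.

order=[(1,2) → (1,5)]; open=[(0,1) g=3 f=9, (0,5) g=1 f=7, (1,1) g=4 f=9]; closed=[(0,2), (0,3), (0,4), (1,2), (1,4), (1,5)]

step 1: expand (1,2) (f=7, h=4) → closed; open now [(0,1) g=3 f=9, (0,5) g=1 f=7, (1,1) g=4 f=9, (1,5) g=2 f=7]
step 2: expand (1,5) (f=7, h=5) → closed; open now [(0,1) g=3 f=9, (0,5) g=1 f=7, (1,1) g=4 f=9]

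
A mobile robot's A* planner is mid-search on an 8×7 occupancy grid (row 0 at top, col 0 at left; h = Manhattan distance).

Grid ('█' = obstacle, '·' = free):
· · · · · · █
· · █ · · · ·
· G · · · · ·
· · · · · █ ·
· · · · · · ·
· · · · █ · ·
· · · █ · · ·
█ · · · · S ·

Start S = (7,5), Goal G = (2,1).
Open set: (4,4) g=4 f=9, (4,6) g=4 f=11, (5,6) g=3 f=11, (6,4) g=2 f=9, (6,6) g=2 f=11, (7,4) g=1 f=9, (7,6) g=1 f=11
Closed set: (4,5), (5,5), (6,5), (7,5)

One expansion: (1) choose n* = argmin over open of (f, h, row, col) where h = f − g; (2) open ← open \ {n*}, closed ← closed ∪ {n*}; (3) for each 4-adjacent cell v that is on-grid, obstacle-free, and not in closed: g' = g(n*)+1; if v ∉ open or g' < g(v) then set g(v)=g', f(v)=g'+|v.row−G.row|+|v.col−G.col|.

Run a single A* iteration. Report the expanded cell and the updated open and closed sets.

step 1: expand (4,4) (f=9, h=5) → closed; open now [(3,4) g=5 f=9, (4,3) g=5 f=9, (4,6) g=4 f=11, (5,6) g=3 f=11, (6,4) g=2 f=9, (6,6) g=2 f=11, (7,4) g=1 f=9, (7,6) g=1 f=11]

expanded=(4,4); open=[(3,4) g=5 f=9, (4,3) g=5 f=9, (4,6) g=4 f=11, (5,6) g=3 f=11, (6,4) g=2 f=9, (6,6) g=2 f=11, (7,4) g=1 f=9, (7,6) g=1 f=11]; closed=[(4,4), (4,5), (5,5), (6,5), (7,5)]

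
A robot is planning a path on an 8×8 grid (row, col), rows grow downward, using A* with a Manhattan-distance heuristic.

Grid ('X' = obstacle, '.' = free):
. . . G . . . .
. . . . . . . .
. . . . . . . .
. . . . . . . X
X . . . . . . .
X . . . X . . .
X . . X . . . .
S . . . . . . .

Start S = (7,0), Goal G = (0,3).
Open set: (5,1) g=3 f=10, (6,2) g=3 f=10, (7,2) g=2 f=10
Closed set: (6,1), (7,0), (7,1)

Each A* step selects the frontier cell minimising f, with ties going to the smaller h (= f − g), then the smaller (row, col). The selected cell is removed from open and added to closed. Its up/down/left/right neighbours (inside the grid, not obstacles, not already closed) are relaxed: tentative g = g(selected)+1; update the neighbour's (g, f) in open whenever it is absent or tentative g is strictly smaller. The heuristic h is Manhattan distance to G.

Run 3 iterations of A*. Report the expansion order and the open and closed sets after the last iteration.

order=[(5,1) → (4,1) → (3,1)]; open=[(2,1) g=6 f=10, (3,0) g=6 f=12, (3,2) g=6 f=10, (4,2) g=5 f=10, (5,2) g=4 f=10, (6,2) g=3 f=10, (7,2) g=2 f=10]; closed=[(3,1), (4,1), (5,1), (6,1), (7,0), (7,1)]

step 1: expand (5,1) (f=10, h=7) → closed; open now [(4,1) g=4 f=10, (5,2) g=4 f=10, (6,2) g=3 f=10, (7,2) g=2 f=10]
step 2: expand (4,1) (f=10, h=6) → closed; open now [(3,1) g=5 f=10, (4,2) g=5 f=10, (5,2) g=4 f=10, (6,2) g=3 f=10, (7,2) g=2 f=10]
step 3: expand (3,1) (f=10, h=5) → closed; open now [(2,1) g=6 f=10, (3,0) g=6 f=12, (3,2) g=6 f=10, (4,2) g=5 f=10, (5,2) g=4 f=10, (6,2) g=3 f=10, (7,2) g=2 f=10]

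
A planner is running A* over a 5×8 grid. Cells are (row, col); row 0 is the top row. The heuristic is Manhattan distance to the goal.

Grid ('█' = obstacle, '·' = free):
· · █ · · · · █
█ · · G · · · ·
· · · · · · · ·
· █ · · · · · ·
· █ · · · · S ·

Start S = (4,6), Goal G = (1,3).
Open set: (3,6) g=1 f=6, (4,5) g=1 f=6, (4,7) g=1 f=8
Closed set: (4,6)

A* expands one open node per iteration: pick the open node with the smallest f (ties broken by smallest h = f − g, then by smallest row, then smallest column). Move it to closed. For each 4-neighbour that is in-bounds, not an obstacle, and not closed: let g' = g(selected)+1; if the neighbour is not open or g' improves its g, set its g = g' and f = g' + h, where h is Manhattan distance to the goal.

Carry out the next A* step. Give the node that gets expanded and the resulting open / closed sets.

expanded=(3,6); open=[(2,6) g=2 f=6, (3,5) g=2 f=6, (3,7) g=2 f=8, (4,5) g=1 f=6, (4,7) g=1 f=8]; closed=[(3,6), (4,6)]

step 1: expand (3,6) (f=6, h=5) → closed; open now [(2,6) g=2 f=6, (3,5) g=2 f=6, (3,7) g=2 f=8, (4,5) g=1 f=6, (4,7) g=1 f=8]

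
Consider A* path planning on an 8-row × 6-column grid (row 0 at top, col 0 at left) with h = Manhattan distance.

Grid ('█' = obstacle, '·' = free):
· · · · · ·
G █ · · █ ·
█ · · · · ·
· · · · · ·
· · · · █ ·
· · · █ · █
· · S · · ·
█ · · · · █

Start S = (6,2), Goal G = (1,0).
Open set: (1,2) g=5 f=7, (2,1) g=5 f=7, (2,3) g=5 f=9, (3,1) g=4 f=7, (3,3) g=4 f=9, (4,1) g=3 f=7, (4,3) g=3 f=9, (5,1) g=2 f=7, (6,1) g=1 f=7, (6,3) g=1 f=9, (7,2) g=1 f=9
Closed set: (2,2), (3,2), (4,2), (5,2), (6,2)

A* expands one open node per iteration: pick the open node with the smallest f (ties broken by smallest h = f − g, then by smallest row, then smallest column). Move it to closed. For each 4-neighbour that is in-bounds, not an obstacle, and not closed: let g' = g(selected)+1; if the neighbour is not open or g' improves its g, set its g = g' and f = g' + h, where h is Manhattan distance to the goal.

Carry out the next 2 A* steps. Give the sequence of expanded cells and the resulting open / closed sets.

order=[(1,2) → (2,1)]; open=[(0,2) g=6 f=9, (1,3) g=6 f=9, (2,3) g=5 f=9, (3,1) g=4 f=7, (3,3) g=4 f=9, (4,1) g=3 f=7, (4,3) g=3 f=9, (5,1) g=2 f=7, (6,1) g=1 f=7, (6,3) g=1 f=9, (7,2) g=1 f=9]; closed=[(1,2), (2,1), (2,2), (3,2), (4,2), (5,2), (6,2)]

step 1: expand (1,2) (f=7, h=2) → closed; open now [(0,2) g=6 f=9, (1,3) g=6 f=9, (2,1) g=5 f=7, (2,3) g=5 f=9, (3,1) g=4 f=7, (3,3) g=4 f=9, (4,1) g=3 f=7, (4,3) g=3 f=9, (5,1) g=2 f=7, (6,1) g=1 f=7, (6,3) g=1 f=9, (7,2) g=1 f=9]
step 2: expand (2,1) (f=7, h=2) → closed; open now [(0,2) g=6 f=9, (1,3) g=6 f=9, (2,3) g=5 f=9, (3,1) g=4 f=7, (3,3) g=4 f=9, (4,1) g=3 f=7, (4,3) g=3 f=9, (5,1) g=2 f=7, (6,1) g=1 f=7, (6,3) g=1 f=9, (7,2) g=1 f=9]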